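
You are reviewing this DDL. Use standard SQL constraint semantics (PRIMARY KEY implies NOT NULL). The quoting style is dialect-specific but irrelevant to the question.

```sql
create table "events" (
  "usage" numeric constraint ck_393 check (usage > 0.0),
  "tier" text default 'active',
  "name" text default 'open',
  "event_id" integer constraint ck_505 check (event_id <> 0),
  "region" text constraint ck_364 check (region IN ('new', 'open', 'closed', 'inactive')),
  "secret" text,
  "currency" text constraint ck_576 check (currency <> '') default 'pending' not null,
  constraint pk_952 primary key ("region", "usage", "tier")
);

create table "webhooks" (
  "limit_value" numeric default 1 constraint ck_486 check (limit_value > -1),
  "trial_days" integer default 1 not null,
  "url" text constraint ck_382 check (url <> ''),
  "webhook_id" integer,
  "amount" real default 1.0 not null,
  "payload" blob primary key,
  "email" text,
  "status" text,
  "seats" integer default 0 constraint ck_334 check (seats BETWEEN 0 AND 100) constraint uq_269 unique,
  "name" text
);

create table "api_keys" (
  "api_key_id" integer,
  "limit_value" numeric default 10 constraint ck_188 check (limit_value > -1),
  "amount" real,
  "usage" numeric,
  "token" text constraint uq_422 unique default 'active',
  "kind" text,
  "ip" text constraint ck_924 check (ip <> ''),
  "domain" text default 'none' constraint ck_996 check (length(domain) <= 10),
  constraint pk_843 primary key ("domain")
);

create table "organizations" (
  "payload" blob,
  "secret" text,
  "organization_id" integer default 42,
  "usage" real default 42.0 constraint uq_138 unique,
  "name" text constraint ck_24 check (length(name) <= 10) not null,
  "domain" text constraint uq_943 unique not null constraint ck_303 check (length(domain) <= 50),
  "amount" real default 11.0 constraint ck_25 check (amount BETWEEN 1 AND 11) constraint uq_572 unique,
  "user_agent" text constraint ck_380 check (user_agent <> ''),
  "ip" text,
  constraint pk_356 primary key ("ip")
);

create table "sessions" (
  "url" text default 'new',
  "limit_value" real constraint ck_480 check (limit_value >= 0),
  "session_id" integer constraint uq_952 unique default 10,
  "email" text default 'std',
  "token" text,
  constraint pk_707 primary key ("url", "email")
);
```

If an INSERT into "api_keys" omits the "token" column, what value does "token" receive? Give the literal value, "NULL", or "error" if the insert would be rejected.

'active'

token has an explicit DEFAULT 'active'.
When the column is omitted from an INSERT, that default is used.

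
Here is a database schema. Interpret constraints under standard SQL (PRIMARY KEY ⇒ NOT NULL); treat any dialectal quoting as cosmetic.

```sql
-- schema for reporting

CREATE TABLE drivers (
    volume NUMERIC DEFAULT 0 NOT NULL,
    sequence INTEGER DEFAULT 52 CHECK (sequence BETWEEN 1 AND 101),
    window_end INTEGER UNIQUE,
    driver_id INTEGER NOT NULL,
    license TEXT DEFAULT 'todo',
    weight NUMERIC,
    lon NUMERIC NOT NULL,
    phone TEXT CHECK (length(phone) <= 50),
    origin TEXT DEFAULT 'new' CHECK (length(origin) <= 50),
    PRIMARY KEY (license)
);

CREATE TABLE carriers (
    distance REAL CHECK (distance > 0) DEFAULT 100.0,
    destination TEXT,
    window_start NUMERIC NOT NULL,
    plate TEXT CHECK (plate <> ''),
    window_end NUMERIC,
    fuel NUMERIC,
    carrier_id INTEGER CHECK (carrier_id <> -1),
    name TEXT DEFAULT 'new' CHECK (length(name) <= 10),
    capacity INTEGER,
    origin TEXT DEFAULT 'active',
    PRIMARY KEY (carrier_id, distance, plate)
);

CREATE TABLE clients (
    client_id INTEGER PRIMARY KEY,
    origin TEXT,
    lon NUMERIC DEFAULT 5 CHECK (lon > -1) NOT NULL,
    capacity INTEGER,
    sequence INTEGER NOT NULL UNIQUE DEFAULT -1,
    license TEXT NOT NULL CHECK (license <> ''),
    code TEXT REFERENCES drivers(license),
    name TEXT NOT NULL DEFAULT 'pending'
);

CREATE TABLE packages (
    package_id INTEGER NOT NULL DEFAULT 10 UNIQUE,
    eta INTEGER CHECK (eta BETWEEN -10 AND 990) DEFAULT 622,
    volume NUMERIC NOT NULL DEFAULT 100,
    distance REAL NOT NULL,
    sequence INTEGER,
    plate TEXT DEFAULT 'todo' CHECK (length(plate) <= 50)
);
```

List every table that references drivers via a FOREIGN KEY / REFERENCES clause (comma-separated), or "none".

- clients.code references drivers(license).

clients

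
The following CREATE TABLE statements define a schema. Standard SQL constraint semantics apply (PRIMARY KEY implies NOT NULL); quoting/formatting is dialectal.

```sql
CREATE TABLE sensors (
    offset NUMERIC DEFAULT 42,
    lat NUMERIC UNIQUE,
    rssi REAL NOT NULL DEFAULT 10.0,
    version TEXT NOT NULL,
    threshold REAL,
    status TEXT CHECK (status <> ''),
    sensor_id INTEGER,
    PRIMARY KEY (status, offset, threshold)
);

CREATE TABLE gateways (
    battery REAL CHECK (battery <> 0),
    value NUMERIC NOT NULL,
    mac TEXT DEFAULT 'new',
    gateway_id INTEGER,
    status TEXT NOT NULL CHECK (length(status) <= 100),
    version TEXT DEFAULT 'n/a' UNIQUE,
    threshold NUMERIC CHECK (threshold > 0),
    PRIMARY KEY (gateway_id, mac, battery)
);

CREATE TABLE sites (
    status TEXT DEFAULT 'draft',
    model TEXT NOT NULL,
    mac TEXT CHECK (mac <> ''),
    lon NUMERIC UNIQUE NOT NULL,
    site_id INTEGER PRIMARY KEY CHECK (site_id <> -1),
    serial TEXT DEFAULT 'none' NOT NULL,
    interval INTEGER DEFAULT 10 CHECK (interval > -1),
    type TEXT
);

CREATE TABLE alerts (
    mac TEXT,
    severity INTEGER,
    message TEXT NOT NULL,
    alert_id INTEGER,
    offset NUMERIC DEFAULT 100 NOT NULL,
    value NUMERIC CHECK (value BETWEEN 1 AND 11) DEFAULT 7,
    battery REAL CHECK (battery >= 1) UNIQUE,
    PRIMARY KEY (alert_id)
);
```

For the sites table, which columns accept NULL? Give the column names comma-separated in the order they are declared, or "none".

- status: DEFAULT only fills an omitted column; an explicit NULL is still allowed → nullable.
- model: declared NOT NULL → not nullable.
- mac: CHECK does not forbid NULL (a CHECK constraint passes when its expression is NULL) → nullable.
- lon: declared NOT NULL → not nullable.
- site_id: part of the PRIMARY KEY, which implies NOT NULL → not nullable.
- serial: declared NOT NULL → not nullable.
- interval: CHECK does not forbid NULL (a CHECK constraint passes when its expression is NULL) → nullable.
- type: no NOT NULL constraint applies → nullable.

status, mac, interval, type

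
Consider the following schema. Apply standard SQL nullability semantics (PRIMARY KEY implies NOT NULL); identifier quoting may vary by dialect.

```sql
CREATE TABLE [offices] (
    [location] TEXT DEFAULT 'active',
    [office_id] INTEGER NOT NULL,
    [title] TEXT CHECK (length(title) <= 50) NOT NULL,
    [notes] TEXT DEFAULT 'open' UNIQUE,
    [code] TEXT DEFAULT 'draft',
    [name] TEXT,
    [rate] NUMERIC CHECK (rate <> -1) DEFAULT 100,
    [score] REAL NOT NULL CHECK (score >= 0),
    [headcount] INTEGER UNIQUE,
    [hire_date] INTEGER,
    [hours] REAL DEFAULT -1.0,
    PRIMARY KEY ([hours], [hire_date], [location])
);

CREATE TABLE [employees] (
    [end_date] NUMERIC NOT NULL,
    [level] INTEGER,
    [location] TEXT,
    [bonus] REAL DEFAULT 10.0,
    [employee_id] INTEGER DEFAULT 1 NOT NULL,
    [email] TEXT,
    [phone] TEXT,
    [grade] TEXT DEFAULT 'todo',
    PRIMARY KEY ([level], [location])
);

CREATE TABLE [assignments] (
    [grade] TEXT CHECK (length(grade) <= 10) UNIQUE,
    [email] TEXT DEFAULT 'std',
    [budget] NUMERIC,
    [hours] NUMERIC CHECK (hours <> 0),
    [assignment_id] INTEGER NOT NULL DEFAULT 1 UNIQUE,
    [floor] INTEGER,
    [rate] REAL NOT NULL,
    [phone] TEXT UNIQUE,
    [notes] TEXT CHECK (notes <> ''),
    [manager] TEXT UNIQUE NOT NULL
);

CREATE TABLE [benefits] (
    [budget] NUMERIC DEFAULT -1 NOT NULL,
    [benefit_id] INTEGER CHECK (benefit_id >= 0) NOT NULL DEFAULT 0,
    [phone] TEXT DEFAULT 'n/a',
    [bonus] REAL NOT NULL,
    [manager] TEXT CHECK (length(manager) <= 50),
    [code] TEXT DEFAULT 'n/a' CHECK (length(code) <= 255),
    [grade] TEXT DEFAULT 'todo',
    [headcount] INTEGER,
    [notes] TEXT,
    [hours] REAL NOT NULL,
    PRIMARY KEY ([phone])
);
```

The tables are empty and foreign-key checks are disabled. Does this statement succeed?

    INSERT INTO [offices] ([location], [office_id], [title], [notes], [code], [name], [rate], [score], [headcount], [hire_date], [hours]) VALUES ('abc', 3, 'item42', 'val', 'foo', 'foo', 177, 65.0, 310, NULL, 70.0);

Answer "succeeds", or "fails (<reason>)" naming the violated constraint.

hire_date is explicitly set to NULL, but hire_date is part of the PRIMARY KEY (implied NOT NULL).

fails (NOT NULL on hire_date)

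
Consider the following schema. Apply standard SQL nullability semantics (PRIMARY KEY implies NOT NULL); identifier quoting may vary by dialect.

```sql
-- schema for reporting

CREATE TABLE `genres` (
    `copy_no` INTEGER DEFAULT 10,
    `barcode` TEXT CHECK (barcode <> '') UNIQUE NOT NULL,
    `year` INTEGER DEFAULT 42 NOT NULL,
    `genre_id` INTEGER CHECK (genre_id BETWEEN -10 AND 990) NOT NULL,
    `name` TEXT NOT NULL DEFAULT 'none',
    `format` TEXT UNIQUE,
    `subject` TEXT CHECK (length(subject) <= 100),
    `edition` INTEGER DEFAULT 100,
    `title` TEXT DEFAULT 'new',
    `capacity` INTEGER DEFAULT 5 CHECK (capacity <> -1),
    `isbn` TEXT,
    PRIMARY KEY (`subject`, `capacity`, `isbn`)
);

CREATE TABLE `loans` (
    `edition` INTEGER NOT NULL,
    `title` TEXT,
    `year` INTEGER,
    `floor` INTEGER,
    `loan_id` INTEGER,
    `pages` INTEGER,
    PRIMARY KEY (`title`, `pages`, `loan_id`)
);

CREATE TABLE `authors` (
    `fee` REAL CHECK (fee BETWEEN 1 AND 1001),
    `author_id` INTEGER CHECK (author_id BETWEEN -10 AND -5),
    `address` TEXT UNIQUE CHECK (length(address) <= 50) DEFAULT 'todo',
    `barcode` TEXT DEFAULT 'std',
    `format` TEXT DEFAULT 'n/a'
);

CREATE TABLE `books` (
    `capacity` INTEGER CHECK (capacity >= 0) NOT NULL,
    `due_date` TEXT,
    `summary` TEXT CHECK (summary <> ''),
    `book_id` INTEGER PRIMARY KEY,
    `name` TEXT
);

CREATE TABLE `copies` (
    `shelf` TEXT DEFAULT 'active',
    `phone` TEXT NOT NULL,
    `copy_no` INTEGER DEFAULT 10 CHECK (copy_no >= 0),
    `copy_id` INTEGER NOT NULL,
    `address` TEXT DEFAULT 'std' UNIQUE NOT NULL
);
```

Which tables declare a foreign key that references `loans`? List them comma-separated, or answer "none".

none

No REFERENCES clause anywhere in the schema names loans.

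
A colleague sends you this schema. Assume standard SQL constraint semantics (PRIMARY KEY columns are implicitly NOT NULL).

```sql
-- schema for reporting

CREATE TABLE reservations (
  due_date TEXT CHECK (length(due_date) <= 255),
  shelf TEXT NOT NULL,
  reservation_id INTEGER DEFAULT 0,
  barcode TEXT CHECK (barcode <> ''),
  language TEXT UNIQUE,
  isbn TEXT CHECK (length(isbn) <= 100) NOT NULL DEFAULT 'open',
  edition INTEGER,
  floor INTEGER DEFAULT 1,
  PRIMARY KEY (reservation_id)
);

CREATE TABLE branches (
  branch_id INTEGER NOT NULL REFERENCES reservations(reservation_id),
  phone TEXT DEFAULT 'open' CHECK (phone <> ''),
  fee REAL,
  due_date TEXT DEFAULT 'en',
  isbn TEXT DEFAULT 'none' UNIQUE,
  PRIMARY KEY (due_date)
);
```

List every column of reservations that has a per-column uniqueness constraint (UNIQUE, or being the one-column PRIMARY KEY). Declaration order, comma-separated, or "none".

- due_date: no UNIQUE or single-column PK constraint.
- shelf: no UNIQUE or single-column PK constraint.
- reservation_id: single-column PRIMARY KEY → unique.
- barcode: no UNIQUE or single-column PK constraint.
- language: declared UNIQUE → unique.
- isbn: no UNIQUE or single-column PK constraint.
- edition: no UNIQUE or single-column PK constraint.
- floor: no UNIQUE or single-column PK constraint.

reservation_id, language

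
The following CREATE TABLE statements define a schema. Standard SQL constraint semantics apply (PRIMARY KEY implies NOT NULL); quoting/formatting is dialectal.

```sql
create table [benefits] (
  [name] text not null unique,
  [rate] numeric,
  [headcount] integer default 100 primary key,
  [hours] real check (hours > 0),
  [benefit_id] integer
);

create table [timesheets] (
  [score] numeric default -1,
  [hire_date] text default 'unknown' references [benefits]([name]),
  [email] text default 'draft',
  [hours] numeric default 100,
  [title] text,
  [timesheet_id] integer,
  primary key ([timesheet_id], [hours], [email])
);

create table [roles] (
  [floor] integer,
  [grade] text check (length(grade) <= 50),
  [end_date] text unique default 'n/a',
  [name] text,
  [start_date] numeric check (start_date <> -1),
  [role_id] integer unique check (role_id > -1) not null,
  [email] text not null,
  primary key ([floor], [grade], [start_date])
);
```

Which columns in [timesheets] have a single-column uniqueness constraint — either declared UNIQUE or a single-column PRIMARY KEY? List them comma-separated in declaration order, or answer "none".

- score: no UNIQUE or single-column PK constraint.
- hire_date: no UNIQUE or single-column PK constraint.
- email: part of a composite PRIMARY KEY — only the tuple is unique, not this column on its own.
- hours: part of a composite PRIMARY KEY — only the tuple is unique, not this column on its own.
- title: no UNIQUE or single-column PK constraint.
- timesheet_id: part of a composite PRIMARY KEY — only the tuple is unique, not this column on its own.

none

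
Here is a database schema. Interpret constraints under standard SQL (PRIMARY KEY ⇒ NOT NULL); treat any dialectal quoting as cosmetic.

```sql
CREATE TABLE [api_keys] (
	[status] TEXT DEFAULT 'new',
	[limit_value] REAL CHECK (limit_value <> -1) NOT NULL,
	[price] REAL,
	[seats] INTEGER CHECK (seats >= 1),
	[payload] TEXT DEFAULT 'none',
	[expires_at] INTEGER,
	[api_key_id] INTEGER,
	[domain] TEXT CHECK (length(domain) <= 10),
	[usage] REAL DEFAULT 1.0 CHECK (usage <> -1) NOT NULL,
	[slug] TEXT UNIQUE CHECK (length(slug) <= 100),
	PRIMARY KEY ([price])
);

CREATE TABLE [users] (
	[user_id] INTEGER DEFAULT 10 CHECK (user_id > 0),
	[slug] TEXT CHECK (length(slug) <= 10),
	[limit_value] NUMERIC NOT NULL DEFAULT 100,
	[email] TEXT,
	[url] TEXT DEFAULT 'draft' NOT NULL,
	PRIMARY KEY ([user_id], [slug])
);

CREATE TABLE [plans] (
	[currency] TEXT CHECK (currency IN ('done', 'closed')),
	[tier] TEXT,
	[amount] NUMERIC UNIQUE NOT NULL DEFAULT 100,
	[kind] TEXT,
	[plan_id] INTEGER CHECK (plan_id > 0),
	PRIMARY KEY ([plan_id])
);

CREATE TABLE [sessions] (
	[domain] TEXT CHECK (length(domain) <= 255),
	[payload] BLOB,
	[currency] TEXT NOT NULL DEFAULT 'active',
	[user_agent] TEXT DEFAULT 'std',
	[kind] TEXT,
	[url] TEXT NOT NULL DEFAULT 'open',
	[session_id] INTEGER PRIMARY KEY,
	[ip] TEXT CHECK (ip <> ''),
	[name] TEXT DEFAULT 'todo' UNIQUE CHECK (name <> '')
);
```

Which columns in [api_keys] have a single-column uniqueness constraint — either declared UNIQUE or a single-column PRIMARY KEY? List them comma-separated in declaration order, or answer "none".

- status: no UNIQUE or single-column PK constraint.
- limit_value: no UNIQUE or single-column PK constraint.
- price: single-column PRIMARY KEY → unique.
- seats: no UNIQUE or single-column PK constraint.
- payload: no UNIQUE or single-column PK constraint.
- expires_at: no UNIQUE or single-column PK constraint.
- api_key_id: no UNIQUE or single-column PK constraint.
- domain: no UNIQUE or single-column PK constraint.
- usage: no UNIQUE or single-column PK constraint.
- slug: declared UNIQUE → unique.

price, slug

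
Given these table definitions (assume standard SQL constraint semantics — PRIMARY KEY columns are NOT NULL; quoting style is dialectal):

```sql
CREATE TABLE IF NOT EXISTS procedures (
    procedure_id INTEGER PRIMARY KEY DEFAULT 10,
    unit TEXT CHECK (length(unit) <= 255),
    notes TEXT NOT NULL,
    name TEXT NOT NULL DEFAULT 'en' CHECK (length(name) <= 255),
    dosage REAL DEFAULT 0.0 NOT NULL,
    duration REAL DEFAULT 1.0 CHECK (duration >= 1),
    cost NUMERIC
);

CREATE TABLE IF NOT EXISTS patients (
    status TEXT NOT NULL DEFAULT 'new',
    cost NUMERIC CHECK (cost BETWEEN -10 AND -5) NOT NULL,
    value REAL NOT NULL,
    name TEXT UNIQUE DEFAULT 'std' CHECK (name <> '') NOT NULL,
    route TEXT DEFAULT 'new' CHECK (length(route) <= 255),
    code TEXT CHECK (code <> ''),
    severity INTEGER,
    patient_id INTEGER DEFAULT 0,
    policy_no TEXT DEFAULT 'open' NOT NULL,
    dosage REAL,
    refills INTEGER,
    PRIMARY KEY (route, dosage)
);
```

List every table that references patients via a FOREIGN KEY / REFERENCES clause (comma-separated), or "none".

none

No REFERENCES clause anywhere in the schema names patients.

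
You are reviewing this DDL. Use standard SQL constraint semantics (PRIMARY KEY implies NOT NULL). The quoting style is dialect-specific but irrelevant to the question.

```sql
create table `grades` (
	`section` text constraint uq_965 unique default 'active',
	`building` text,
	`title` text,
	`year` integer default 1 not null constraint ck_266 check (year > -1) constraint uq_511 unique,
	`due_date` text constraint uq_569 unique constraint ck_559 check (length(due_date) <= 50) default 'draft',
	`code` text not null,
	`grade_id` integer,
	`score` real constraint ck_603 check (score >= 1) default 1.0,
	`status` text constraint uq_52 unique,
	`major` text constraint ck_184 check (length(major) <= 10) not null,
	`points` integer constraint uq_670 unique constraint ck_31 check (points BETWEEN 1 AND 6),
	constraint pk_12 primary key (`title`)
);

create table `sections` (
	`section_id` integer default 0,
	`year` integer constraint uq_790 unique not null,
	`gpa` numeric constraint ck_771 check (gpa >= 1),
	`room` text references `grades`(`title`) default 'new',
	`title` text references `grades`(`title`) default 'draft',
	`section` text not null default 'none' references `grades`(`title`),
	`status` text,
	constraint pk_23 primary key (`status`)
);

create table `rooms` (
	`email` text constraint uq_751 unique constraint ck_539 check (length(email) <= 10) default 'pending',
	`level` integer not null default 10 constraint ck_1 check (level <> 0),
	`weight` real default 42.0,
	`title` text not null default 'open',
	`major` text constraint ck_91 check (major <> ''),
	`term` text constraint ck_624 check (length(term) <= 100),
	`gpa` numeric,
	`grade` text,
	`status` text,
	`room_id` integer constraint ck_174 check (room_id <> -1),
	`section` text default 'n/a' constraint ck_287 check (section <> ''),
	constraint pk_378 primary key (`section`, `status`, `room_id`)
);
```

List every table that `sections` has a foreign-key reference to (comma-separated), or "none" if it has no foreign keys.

grades

- room REFERENCES grades(title).
- title REFERENCES grades(title).
- section REFERENCES grades(title).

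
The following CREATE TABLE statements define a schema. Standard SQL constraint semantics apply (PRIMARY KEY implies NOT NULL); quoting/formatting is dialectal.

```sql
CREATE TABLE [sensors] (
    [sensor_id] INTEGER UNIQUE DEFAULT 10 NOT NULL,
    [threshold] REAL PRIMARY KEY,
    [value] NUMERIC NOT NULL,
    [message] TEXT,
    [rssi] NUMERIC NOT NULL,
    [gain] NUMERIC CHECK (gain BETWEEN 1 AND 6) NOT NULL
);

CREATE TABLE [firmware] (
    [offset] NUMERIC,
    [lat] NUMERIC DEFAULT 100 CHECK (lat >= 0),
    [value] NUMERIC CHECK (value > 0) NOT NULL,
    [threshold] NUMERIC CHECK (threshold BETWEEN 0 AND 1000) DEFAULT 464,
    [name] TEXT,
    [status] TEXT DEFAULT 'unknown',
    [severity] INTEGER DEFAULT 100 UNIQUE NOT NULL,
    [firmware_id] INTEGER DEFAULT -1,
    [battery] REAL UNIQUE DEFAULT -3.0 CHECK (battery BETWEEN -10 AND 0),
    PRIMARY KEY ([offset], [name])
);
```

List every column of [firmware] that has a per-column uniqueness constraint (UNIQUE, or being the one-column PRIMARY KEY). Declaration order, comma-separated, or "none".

severity, battery

- offset: part of a composite PRIMARY KEY — only the tuple is unique, not this column on its own.
- lat: no UNIQUE or single-column PK constraint.
- value: no UNIQUE or single-column PK constraint.
- threshold: no UNIQUE or single-column PK constraint.
- name: part of a composite PRIMARY KEY — only the tuple is unique, not this column on its own.
- status: no UNIQUE or single-column PK constraint.
- severity: declared UNIQUE → unique.
- firmware_id: no UNIQUE or single-column PK constraint.
- battery: declared UNIQUE → unique.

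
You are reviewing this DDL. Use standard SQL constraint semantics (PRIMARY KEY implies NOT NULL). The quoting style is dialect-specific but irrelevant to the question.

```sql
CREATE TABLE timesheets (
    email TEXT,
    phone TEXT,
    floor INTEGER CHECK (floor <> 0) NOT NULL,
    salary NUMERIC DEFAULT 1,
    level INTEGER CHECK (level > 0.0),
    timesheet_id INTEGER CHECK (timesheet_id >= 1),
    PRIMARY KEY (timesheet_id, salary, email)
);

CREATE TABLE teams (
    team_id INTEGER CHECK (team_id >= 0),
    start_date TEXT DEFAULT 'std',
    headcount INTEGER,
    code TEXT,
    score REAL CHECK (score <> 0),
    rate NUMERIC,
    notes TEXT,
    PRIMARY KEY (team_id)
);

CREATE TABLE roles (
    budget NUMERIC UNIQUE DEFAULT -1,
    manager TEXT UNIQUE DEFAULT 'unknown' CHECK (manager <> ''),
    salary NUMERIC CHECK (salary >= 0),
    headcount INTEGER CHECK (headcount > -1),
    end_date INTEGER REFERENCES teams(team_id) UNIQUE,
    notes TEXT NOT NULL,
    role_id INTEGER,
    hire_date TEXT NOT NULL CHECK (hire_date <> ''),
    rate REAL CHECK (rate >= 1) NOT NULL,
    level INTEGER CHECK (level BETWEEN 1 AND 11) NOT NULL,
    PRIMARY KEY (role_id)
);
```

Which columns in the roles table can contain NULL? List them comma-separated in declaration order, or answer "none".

budget, manager, salary, headcount, end_date

- budget: UNIQUE does not imply NOT NULL → nullable.
- manager: CHECK does not forbid NULL (a CHECK constraint passes when its expression is NULL) → nullable.
- salary: CHECK does not forbid NULL (a CHECK constraint passes when its expression is NULL) → nullable.
- headcount: CHECK does not forbid NULL (a CHECK constraint passes when its expression is NULL) → nullable.
- end_date: a foreign key column may be NULL unless separately constrained → nullable.
- notes: declared NOT NULL → not nullable.
- role_id: part of the PRIMARY KEY, which implies NOT NULL → not nullable.
- hire_date: declared NOT NULL → not nullable.
- rate: declared NOT NULL → not nullable.
- level: declared NOT NULL → not nullable.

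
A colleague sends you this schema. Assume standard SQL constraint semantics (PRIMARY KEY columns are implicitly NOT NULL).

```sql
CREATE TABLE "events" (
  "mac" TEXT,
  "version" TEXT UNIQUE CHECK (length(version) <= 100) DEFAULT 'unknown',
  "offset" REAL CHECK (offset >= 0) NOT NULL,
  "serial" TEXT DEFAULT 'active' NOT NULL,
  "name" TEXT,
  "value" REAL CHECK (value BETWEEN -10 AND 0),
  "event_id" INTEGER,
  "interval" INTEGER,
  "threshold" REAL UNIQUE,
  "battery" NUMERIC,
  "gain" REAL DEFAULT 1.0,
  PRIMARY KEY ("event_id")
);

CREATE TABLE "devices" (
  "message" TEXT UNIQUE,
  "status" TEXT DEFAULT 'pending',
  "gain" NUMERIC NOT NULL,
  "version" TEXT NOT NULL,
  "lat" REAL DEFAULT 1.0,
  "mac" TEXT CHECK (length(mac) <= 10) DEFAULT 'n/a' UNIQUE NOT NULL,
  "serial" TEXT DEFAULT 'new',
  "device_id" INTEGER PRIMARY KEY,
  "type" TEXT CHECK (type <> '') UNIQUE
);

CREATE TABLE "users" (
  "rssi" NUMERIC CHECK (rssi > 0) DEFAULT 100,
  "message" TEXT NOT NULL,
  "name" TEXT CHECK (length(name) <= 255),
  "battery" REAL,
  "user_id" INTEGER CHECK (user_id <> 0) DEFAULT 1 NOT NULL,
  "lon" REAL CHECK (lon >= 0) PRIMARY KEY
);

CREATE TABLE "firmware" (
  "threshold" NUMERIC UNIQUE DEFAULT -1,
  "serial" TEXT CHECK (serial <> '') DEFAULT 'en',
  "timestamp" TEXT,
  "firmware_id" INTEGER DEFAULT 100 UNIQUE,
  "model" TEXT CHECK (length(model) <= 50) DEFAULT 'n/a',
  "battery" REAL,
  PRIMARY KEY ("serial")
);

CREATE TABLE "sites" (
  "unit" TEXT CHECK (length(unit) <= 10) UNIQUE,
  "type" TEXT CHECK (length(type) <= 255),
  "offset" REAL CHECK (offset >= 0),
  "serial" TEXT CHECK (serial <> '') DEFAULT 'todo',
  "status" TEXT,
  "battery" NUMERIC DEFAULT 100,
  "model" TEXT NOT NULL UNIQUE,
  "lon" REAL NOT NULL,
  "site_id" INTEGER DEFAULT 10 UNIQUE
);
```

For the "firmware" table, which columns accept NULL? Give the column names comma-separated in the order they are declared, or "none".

threshold, timestamp, firmware_id, model, battery

- threshold: UNIQUE does not imply NOT NULL → nullable.
- serial: part of the PRIMARY KEY, which implies NOT NULL → not nullable.
- timestamp: no NOT NULL constraint applies → nullable.
- firmware_id: UNIQUE does not imply NOT NULL → nullable.
- model: CHECK does not forbid NULL (a CHECK constraint passes when its expression is NULL) → nullable.
- battery: no NOT NULL constraint applies → nullable.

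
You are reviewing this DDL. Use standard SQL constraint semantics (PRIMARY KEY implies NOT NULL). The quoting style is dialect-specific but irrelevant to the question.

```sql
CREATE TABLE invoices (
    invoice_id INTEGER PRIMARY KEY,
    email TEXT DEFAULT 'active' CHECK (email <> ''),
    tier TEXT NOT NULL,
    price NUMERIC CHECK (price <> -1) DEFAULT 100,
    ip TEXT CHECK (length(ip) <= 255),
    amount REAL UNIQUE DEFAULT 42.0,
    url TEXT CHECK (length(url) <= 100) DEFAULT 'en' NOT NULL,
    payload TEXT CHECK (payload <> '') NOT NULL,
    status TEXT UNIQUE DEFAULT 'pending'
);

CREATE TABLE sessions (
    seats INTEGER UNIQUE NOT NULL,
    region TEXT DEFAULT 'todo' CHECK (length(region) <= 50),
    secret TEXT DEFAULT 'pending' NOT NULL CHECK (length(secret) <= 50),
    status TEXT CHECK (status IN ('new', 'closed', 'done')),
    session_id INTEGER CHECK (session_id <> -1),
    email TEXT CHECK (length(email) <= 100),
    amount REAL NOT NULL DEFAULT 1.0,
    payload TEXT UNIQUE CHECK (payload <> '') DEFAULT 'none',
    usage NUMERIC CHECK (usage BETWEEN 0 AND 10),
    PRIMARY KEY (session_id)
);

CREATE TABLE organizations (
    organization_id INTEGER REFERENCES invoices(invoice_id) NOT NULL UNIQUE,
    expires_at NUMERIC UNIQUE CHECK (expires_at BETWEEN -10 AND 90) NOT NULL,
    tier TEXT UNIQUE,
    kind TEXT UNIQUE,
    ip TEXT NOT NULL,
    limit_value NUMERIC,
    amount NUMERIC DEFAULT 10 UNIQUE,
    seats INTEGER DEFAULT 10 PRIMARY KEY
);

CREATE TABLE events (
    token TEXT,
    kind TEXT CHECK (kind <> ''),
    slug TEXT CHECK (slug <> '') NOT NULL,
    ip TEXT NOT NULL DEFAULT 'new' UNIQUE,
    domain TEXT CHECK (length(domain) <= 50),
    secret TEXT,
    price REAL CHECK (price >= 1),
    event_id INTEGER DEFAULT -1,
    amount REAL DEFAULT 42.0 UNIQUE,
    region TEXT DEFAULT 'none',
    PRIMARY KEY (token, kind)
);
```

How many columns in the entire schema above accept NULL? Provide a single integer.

20

invoices: 5 nullable (email, price, ip, amount, status — PK (invoice_id) and explicit NOT NULL columns excluded).
sessions: 5 nullable (region, status, email, payload, usage — PK (session_id) and explicit NOT NULL columns excluded).
organizations: 4 nullable (tier, kind, limit_value, amount — PK (seats) and explicit NOT NULL columns excluded).
events: 6 nullable (domain, secret, price, event_id, amount, region — PK (token, kind) and explicit NOT NULL columns excluded).
Total: 5 + 5 + 4 + 6 = 20.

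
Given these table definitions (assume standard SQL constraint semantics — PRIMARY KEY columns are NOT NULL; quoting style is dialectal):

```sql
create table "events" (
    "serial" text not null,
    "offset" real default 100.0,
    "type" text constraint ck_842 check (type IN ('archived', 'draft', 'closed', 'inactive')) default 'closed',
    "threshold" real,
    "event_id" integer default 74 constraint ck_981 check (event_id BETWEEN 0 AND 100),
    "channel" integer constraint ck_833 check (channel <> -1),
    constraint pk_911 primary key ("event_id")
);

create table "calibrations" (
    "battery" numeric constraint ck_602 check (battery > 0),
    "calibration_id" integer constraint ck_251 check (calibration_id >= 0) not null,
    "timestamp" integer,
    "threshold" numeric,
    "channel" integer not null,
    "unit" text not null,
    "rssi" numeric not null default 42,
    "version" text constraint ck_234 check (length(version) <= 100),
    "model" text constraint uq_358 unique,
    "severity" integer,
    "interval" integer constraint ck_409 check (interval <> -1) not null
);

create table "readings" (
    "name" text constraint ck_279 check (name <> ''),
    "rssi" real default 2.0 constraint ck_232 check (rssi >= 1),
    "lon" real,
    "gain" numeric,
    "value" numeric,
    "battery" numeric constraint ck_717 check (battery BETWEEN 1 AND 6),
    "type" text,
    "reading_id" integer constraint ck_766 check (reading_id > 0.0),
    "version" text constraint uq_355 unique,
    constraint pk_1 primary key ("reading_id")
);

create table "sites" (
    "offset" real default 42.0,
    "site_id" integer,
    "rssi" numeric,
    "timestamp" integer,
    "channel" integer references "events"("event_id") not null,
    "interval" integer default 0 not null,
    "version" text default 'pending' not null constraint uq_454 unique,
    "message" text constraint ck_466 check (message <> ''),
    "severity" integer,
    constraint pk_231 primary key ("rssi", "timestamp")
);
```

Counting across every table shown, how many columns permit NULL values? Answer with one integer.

events: 4 nullable (offset, type, threshold, channel — PK (event_id) and explicit NOT NULL columns excluded).
calibrations: 6 nullable (battery, timestamp, threshold, version, model, severity — PK none and explicit NOT NULL columns excluded).
readings: 8 nullable (name, rssi, lon, gain, value, battery, type, version — PK (reading_id) and explicit NOT NULL columns excluded).
sites: 4 nullable (offset, site_id, message, severity — PK (rssi, timestamp) and explicit NOT NULL columns excluded).
Total: 4 + 6 + 8 + 4 = 22.

22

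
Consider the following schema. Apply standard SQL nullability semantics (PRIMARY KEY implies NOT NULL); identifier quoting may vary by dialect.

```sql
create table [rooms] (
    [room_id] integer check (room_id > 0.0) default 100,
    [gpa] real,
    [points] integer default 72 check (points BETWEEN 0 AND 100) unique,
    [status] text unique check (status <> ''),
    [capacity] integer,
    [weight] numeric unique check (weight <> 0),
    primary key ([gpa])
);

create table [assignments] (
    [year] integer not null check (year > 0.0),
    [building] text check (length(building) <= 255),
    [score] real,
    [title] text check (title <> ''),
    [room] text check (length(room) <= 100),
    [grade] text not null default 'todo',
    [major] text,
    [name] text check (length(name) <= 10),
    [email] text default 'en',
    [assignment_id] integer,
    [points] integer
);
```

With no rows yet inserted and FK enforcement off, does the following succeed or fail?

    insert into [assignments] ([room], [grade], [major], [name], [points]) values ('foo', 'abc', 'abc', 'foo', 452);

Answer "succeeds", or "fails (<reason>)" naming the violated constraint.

year is omitted from the column list and has no DEFAULT, so it would receive NULL.
But year is declared NOT NULL.

fails (NOT NULL on year)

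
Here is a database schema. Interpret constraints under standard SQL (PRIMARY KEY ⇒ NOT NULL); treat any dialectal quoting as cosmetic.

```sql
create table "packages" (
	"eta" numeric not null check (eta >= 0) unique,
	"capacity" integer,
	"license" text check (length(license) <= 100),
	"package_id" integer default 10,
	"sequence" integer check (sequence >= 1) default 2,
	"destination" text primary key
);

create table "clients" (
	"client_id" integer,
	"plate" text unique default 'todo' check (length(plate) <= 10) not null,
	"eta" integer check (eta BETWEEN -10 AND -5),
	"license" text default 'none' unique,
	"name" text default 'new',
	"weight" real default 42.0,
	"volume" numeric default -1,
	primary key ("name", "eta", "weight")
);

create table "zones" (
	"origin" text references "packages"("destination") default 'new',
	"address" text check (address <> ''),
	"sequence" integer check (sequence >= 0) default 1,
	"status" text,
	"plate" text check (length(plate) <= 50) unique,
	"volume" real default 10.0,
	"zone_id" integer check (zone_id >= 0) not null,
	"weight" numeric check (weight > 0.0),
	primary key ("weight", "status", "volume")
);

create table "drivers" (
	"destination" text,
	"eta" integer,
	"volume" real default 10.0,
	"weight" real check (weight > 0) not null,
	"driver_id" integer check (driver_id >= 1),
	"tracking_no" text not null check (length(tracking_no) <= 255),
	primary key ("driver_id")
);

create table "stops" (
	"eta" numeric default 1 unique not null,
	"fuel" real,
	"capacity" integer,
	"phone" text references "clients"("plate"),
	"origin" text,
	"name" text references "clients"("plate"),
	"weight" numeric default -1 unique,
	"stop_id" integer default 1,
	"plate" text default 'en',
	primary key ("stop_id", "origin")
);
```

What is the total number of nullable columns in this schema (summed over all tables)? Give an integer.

20

packages: 4 nullable (capacity, license, package_id, sequence — PK (destination) and explicit NOT NULL columns excluded).
clients: 3 nullable (client_id, license, volume — PK (name, eta, weight) and explicit NOT NULL columns excluded).
zones: 4 nullable (origin, address, sequence, plate — PK (weight, status, volume) and explicit NOT NULL columns excluded).
drivers: 3 nullable (destination, eta, volume — PK (driver_id) and explicit NOT NULL columns excluded).
stops: 6 nullable (fuel, capacity, phone, name, weight, plate — PK (stop_id, origin) and explicit NOT NULL columns excluded).
Total: 4 + 3 + 4 + 3 + 6 = 20.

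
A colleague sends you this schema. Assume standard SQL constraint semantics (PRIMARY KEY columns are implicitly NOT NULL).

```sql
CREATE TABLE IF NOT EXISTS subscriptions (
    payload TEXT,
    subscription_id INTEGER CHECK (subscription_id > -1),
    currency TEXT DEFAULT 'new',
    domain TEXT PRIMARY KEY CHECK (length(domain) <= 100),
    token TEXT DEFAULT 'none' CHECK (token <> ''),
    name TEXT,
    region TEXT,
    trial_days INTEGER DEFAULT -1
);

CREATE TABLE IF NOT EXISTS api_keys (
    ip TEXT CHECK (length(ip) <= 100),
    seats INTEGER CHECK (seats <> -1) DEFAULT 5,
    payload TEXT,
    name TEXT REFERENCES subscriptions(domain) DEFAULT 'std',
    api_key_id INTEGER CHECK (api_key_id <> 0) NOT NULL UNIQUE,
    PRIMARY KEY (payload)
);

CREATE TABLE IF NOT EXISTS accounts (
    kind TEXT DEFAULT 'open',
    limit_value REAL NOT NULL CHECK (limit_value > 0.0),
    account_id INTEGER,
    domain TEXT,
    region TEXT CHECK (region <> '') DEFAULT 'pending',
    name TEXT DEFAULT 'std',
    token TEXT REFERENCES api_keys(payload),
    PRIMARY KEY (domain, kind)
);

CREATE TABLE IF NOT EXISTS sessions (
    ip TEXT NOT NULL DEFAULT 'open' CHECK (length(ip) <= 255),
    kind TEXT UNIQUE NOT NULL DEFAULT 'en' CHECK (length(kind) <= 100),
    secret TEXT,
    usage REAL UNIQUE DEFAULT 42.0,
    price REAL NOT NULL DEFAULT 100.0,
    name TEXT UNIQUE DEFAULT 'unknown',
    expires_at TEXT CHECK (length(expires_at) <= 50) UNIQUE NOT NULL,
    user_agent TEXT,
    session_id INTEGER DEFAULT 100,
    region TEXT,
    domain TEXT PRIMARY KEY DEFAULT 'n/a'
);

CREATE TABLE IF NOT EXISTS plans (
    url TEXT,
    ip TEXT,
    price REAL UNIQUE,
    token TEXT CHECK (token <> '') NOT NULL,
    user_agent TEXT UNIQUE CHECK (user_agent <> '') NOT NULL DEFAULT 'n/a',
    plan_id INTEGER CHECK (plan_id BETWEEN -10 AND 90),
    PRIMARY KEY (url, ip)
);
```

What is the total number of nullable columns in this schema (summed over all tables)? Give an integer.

22

subscriptions: 7 nullable (payload, subscription_id, currency, token, name, region, trial_days — PK (domain) and explicit NOT NULL columns excluded).
api_keys: 3 nullable (ip, seats, name — PK (payload) and explicit NOT NULL columns excluded).
accounts: 4 nullable (account_id, region, name, token — PK (domain, kind) and explicit NOT NULL columns excluded).
sessions: 6 nullable (secret, usage, name, user_agent, session_id, region — PK (domain) and explicit NOT NULL columns excluded).
plans: 2 nullable (price, plan_id — PK (url, ip) and explicit NOT NULL columns excluded).
Total: 7 + 3 + 4 + 6 + 2 = 22.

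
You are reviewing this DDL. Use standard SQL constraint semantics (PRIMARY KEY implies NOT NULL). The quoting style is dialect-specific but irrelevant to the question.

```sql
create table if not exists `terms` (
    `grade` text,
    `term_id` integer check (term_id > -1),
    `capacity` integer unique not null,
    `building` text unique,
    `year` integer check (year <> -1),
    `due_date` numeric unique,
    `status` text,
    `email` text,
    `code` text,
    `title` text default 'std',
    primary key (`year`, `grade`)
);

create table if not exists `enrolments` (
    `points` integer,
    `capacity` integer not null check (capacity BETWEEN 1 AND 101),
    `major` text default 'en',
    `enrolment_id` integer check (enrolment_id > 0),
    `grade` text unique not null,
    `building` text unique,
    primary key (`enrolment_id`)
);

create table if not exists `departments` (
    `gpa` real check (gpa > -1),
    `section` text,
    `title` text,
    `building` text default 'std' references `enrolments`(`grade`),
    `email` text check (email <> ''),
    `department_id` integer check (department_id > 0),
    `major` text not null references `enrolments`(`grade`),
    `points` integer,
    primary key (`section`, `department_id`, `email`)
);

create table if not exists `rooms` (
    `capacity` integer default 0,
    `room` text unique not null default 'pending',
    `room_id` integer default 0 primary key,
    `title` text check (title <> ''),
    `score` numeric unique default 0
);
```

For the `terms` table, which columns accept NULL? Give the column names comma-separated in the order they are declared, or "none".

- grade: part of the PRIMARY KEY, which implies NOT NULL → not nullable.
- term_id: CHECK does not forbid NULL (a CHECK constraint passes when its expression is NULL) → nullable.
- capacity: declared NOT NULL → not nullable.
- building: UNIQUE does not imply NOT NULL → nullable.
- year: part of the PRIMARY KEY, which implies NOT NULL → not nullable.
- due_date: UNIQUE does not imply NOT NULL → nullable.
- status: no NOT NULL constraint applies → nullable.
- email: no NOT NULL constraint applies → nullable.
- code: no NOT NULL constraint applies → nullable.
- title: DEFAULT only fills an omitted column; an explicit NULL is still allowed → nullable.

term_id, building, due_date, status, email, code, title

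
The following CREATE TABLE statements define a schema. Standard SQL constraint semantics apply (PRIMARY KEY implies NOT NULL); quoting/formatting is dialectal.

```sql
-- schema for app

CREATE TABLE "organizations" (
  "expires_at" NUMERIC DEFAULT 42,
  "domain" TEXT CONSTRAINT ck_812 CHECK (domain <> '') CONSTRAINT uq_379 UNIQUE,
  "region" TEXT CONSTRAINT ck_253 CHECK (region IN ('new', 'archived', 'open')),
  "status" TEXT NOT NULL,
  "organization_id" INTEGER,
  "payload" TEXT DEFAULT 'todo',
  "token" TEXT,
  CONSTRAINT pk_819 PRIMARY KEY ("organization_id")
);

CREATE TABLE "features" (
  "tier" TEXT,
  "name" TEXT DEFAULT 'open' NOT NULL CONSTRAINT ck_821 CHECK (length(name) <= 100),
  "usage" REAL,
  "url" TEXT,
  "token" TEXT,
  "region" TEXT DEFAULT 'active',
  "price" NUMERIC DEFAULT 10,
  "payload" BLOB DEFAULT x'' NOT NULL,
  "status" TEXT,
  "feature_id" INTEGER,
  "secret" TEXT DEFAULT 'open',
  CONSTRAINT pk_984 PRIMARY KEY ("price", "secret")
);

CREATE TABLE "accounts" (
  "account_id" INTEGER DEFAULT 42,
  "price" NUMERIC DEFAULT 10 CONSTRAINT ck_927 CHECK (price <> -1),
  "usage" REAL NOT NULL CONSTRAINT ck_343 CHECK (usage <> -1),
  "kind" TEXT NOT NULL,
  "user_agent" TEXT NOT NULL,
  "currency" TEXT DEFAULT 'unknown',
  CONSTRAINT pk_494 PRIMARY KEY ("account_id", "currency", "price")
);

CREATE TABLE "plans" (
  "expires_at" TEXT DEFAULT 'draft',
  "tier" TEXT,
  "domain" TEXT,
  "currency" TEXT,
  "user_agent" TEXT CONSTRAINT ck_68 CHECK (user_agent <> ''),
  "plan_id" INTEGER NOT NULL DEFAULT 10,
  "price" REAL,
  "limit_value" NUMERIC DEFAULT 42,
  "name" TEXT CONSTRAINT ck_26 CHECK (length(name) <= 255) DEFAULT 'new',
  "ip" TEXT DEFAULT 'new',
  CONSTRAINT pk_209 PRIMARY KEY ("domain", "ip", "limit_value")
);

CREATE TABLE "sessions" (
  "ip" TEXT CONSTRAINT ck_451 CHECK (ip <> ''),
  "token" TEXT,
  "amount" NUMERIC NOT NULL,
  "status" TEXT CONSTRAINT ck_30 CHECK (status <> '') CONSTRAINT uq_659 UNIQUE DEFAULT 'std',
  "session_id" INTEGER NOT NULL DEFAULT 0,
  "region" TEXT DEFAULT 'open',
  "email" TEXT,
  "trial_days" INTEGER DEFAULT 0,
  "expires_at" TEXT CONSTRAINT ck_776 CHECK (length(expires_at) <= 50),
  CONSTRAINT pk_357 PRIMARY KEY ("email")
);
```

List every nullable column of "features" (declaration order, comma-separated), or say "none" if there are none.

- tier: no NOT NULL constraint applies → nullable.
- name: declared NOT NULL → not nullable.
- usage: no NOT NULL constraint applies → nullable.
- url: no NOT NULL constraint applies → nullable.
- token: no NOT NULL constraint applies → nullable.
- region: DEFAULT only fills an omitted column; an explicit NULL is still allowed → nullable.
- price: part of the PRIMARY KEY, which implies NOT NULL → not nullable.
- payload: declared NOT NULL → not nullable.
- status: no NOT NULL constraint applies → nullable.
- feature_id: no NOT NULL constraint applies → nullable.
- secret: part of the PRIMARY KEY, which implies NOT NULL → not nullable.

tier, usage, url, token, region, status, feature_id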